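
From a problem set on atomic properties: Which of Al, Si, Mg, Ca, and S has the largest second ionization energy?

Consider each +1 ion: Al⁺ still has 2 valence electrons; Si⁺ still has 3 valence electrons; Mg⁺ still has 1 valence electron; Ca⁺ still has 1 valence electron; S⁺ still has 5 valence electrons.
All are still removing valence electrons, so compare the +1 ions as you would atoms: IE_2 generally rises across a period (higher Z_eff) and falls down a group (larger shell), subject to the usual subshell exceptions.
Valence configurations: Al⁺ [Ne]3s², Si⁺ [Ne]3s²3p¹, Mg⁺ [Ne]3s¹, Ca⁺ [Ar]4s¹, S⁺ [Ne]3s²3p³.
Si⁺ loses a lone 3p electron whereas Al⁺ must break into a filled 3s² pair, so IE_2(Al) > IE_2(Si) even though Si has the higher nuclear charge.
Tabulated IE_2 (kJ/mol): Al 1817, Si 1577, Mg 1451, Ca 1145, S 2252.
So the second ionization energies run Ca < Mg < Si < Al < S.

S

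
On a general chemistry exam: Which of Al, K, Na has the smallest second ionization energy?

Al

Consider each +1 ion: Al⁺ still has 2 valence electrons; K⁺ is the bare [Ar] core; Na⁺ is the bare [Ne] core.
Pulling an electron out of a noble-gas core costs far more than removing a remaining valence electron, so K and Na sit at the high end of IE_2.
The numbers (kJ/mol): Al 1817, K 3052, Na 4562.
Overall IE_2 order: Al < K < Na.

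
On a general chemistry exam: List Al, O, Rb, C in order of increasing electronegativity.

C is in period 2, group 14; O is in period 2, group 16; Al is in period 3, group 13; Rb is in period 5, group 1.
Atoms toward the upper right of the periodic table pull bonding electrons most strongly.
These span different periods and groups, so the two trends combine.
Al > Rb: both effects reinforce here, so Al is clearly the higher of the two.
C > Al: relative to Al, both the across-period and down-group shifts push C's electronegativity up.
O > C: both are in period 2; the period trend gives O the larger value.
Tabulated electronegativity (Pauling): C 2.55, O 3.44, Al 1.61, Rb 0.82.
So from lowest to highest: Rb < Al < C < O.

Rb < Al < C < O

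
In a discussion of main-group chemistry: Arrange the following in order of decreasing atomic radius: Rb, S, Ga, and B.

Rb, Ga, S, B

B is in period 2, group 13; S is in period 3, group 16; Ga is in period 4, group 13; Rb is in period 5, group 1.
Radius decreases left→right (rising Z_eff, same n) and increases top→bottom (higher n).
Neither a single period nor a single group — weigh both effects.
S > B: the two effects oppose for this pair; the down-group effect wins (103 vs 85 pm).
Ga > S: both effects reinforce here, so Ga is clearly the larger of the two.
Rb > Ga: relative to Ga, both the across-period and down-group shifts push Rb's atomic radius up.
Approximate values (pm): B 85, S 103, Ga 124, Rb 210.
So from largest to smallest: Rb > Ga > S > B.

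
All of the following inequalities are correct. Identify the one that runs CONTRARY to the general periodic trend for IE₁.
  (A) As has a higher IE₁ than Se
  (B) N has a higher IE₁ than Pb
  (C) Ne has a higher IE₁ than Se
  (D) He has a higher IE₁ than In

The general trend: IE₁ increases across a period and decreases down a group.
(A) As (period 4, group 15) vs Se (period 4, group 16): the stated order contradicts the simple trend.
(B) N (period 2, group 15) vs Pb (period 6, group 14): the stated order agrees with the simple trend.
(C) Ne (period 2, group 18) vs Se (period 4, group 16): the stated order agrees with the simple trend.
(D) He (period 1, group 18) vs In (period 5, group 13): the stated order agrees with the simple trend.
The exception is (A): Se (4p⁴) ionizes more easily than half-filled As (4p³).

(A)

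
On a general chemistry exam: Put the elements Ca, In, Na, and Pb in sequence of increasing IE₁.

Na, In, Ca, Pb

Na is in period 3, group 1; Ca is in period 4, group 2; In is in period 5, group 13; Pb is in period 6, group 14.
Across a period the outer electron is held more tightly (higher IE₁); down a group it sits in a higher shell, more shielded, and comes off more easily.
A diagonal step moves right (one effect) and down (the opposite effect) at once.
In > Na: period and group pull opposite ways; the across-period shift dominates (558 vs 496 kJ/mol).
Ca > In: period and group pull opposite ways; the down-group shift dominates (590 vs 558 kJ/mol).
Pb > Ca: period and group pull opposite ways; the across-period shift dominates (716 vs 590 kJ/mol).
Tabulated first ionization energy (kJ/mol): Na 496, Ca 590, In 558, Pb 716.
So from lowest to highest: Na < In < Ca < Pb.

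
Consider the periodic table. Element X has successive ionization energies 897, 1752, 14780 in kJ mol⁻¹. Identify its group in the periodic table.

Group 2

Look for the largest jump between consecutive ionization energies: IE3/IE2 ≈ 8.4, far larger than any earlier ratio.
That jump marks the point where a core electron is being removed. So the atom has 2 valence electrons.
A main-group element with 2 valence electrons is in group 2.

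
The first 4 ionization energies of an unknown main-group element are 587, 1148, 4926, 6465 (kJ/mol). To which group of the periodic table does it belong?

Look for the largest jump between consecutive ionization energies: IE3/IE2 ≈ 4.3, far larger than any earlier ratio.
That jump marks the point where a core electron is being removed. So the atom has 2 valence electrons.
A main-group element with 2 valence electrons is in group 2.

Group 2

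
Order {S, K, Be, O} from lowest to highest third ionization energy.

S, K, O, Be

Consider each +2 ion: S²⁺ still has 4 valence electrons; K²⁺ is already 1 electron into the core; Be²⁺ is the bare [He] core; O²⁺ still has 4 valence electrons.
Usually core removal costs more than valence removal, but here the competition is close: a tightly held n=2 valence electron can cost more to remove than an n=3 core electron, so the actual values have to decide it.
Valence configurations: S²⁺ [Ne]3s²3p², O²⁺ [He]2s²2p².
The numbers (kJ/mol): S 3357, K 4420, Be 14849, O 5300.
So the third ionization energies run S < K < O < Be.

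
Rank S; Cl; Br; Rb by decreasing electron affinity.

S is in period 3, group 16; Cl is in period 3, group 17; Br is in period 4, group 17; Rb is in period 5, group 1.
Adding an electron releases more energy for atoms nearer the top right (short of the noble gases).
Neither a single period nor a single group — weigh both effects.
S > Rb: both effects reinforce here, so S is clearly the higher of the two.
Br > S: period and group pull opposite ways; the across-period shift dominates (325 vs 200 kJ/mol).
Cl > Br: Cl sits above Br in group 17, so the down-group effect alone puts Cl higher.
Tabulated electron affinity (kJ/mol): S 200, Cl 349, Br 325, Rb 47.
So from highest to lowest: Cl > Br > S > Rb.

Cl > Br > S > Rb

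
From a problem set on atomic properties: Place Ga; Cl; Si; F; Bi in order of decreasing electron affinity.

Atoms with high Z_eff and room in the valence shell (especially the halogens) have the most exothermic electron affinities.
Here both period and group differ, so the two effects have to be weighed against each other.
Bi > Ga: period and group pull opposite ways; the across-period shift dominates (91 vs 29 kJ/mol).
Si > Bi: period and group pull opposite ways; the down-group shift dominates (134 vs 91 kJ/mol).
F > Si: both effects reinforce here, so F is clearly the higher of the two.
Cl > F: this pair runs against the simple trend — see the exception note.
Note the exception: Cl has a higher electron affinity than F, contrary to the simple trend — F's small 2p subshell makes the incoming electron feel strong e⁻–e⁻ repulsion, so Cl actually releases more energy on gaining an electron.
For reference (kJ/mol): F 328, Si 134, Cl 349, Ga 29, Bi 91.
So from highest to lowest: Cl > F > Si > Bi > Ga.

Cl > F > Si > Bi > Ga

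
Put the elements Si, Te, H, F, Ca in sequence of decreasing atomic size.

H is in period 1, group 1; F is in period 2, group 17; Si is in period 3, group 14; Ca is in period 4, group 2; Te is in period 5, group 16.
Moving right in a period, electrons are added to the same shell under a stronger nuclear pull, so atoms get smaller; moving down, a new shell is opened and atoms get larger.
Neither a single period nor a single group — weigh both effects.
F > H: the two effects oppose for this pair; the down-group effect wins (64 vs 32 pm).
Si > F: both effects reinforce here, so Si is clearly the larger of the two.
Te > Si: period and group pull opposite ways; the down-group shift dominates (136 vs 116 pm).
Ca > Te: the two effects oppose for this pair; the across-period effect wins (171 vs 136 pm).
Tabulated atomic radius (pm): H 32, F 64, Si 116, Ca 171, Te 136.
So from largest to smallest: Ca > Te > Si > F > H.

Ca > Te > Si > F > H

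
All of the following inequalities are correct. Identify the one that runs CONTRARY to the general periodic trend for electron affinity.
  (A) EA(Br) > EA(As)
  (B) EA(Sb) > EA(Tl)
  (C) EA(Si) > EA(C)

(C)

The general trend: electron affinity increases across a period and decreases down a group.
(A) Br (period 4, group 17) vs As (period 4, group 15): the stated order agrees with the simple trend.
(B) Sb (period 5, group 15) vs Tl (period 6, group 13): the stated order agrees with the simple trend.
(C) Si (period 3, group 14) vs C (period 2, group 14): the stated order contradicts the simple trend.
The exception is (C): Si's larger, more diffuse 3p orbitals accept an added electron slightly more readily than C's compact 2p.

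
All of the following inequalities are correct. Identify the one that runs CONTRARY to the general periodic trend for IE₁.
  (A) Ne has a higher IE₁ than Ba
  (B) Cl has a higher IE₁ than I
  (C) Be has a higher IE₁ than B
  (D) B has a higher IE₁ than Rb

The general trend: IE₁ increases across a period and decreases down a group.
(A) Ne (period 2, group 18) vs Ba (period 6, group 2): the stated order agrees with the simple trend.
(B) Cl (period 3, group 17) vs I (period 5, group 17): the stated order agrees with the simple trend.
(C) Be (period 2, group 2) vs B (period 2, group 13): the stated order contradicts the simple trend.
(D) B (period 2, group 13) vs Rb (period 5, group 1): the stated order agrees with the simple trend.
The exception is (C): removing B's lone 2p electron is easier than breaking Be's filled 2s².

(C)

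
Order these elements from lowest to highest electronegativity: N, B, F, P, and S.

B < P < S < N < F

B is in period 2, group 13; N is in period 2, group 15; F is in period 2, group 17; P is in period 3, group 15; S is in period 3, group 16.
Smaller atoms with higher effective nuclear charge are more electronegative.
Neither a single period nor a single group — weigh both effects.
P > B: period and group pull opposite ways; the across-period shift dominates (2.19 vs 2.04).
S > P: S lies to the right of P in period 3, so the across-period effect alone puts S higher.
N > S: the two effects oppose for this pair; the down-group effect wins (3.04 vs 2.58).
F > N: both are in period 2; the period trend gives F the larger value.
Approximate values (Pauling): B 2.04, N 3.04, F 3.98, P 2.19, S 2.58.
So from lowest to highest: B < P < S < N < F.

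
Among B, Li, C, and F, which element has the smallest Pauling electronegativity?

Li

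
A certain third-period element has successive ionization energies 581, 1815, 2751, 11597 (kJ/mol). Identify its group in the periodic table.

Group 13

Look for the largest jump between consecutive ionization energies: IE4/IE3 ≈ 4.2, far larger than any earlier ratio.
That jump marks the point where a core electron is being removed. So the atom has 3 valence electrons.
A main-group element with 3 valence electrons is in group 13.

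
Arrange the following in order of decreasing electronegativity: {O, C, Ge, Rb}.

O > C > Ge > Rb

C is in period 2, group 14; O is in period 2, group 16; Ge is in period 4, group 14; Rb is in period 5, group 1.
Atoms toward the upper right of the periodic table pull bonding electrons most strongly.
Here both period and group differ, so the two effects have to be weighed against each other.
Ge > Rb: relative to Rb, both the across-period and down-group shifts push Ge's electronegativity up.
C > Ge: they share group 14; the group trend gives C the larger value.
O > C: O lies to the right of C in period 2, so the across-period effect alone puts O higher.
Approximate values (Pauling): C 2.55, O 3.44, Ge 2.01, Rb 0.82.
So from highest to lowest: O > C > Ge > Rb.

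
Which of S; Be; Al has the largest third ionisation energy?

Be

After 2 electrons have been removed, what remains? S²⁺ still has 4 valence electrons; Be²⁺ is the bare [He] core; Al²⁺ still has 1 valence electron.
Breaking into a closed-shell core is much more expensive than removing a leftover valence electron — Be has the largest IE_3 here.
Valence configurations: S²⁺ [Ne]3s²3p², Al²⁺ [Ne]3s¹.
Tabulated IE_3 (kJ/mol): S 3357, Be 14849, Al 2745.
Overall IE_3 order: Al < S < Be.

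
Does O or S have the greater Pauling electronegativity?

O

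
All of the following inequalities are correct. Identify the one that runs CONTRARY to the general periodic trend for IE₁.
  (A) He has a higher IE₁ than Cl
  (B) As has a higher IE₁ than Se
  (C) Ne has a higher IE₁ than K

(B)

The general trend: IE₁ increases across a period and decreases down a group.
(A) He (period 1, group 18) vs Cl (period 3, group 17): the stated order agrees with the simple trend.
(B) As (period 4, group 15) vs Se (period 4, group 16): the stated order contradicts the simple trend.
(C) Ne (period 2, group 18) vs K (period 4, group 1): the stated order agrees with the simple trend.
The exception is (B): Se (4p⁴) ionizes more easily than half-filled As (4p³).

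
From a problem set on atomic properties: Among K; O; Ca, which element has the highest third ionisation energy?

O

IE_3 is the cost of taking one more electron from the +2 cation: K²⁺ is already 1 electron into the core; O²⁺ still has 4 valence electrons; Ca²⁺ is the bare [Ar] core.
Usually core removal costs more than valence removal, but here the competition is close: a tightly held n=2 valence electron can cost more to remove than an n=3 core electron, so the actual values have to decide it.
The numbers (kJ/mol): K 4420, O 5300, Ca 4912.
Hence IE_3: K < Ca < O.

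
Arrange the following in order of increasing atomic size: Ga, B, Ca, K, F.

F < B < Ga < Ca < K

Moving right in a period, electrons are added to the same shell under a stronger nuclear pull, so atoms get smaller; moving down, a new shell is opened and atoms get larger.
These span different periods and groups, so the two trends combine.
B > F: both are in period 2; the period trend gives B the larger value.
Ga > B: Ga sits below B in group 13, so the down-group effect alone puts Ga larger.
Ca > Ga: both are in period 4; the period trend gives Ca the larger value.
K > Ca: both are in period 4; the period trend gives K the larger value.
For reference (pm): B 85, F 64, K 196, Ca 171, Ga 124.
So from smallest to largest: F < B < Ga < Ca < K.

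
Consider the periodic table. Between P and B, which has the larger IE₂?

B

IE_2 is the cost of taking one more electron from the +1 cation: P⁺ still has 4 valence electrons; B⁺ still has 2 valence electrons.
All are still removing valence electrons, so compare the +1 ions as you would atoms: IE_2 generally rises across a period (higher Z_eff) and falls down a group (larger shell), subject to the usual subshell exceptions.
Valence configurations: P⁺ [Ne]3s²3p², B⁺ [He]2s².
Tabulated IE_2 (kJ/mol): P 1907, B 2427.
Putting it together, IE_2: P < B.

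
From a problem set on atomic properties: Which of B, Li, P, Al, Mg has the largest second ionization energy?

Li

The second ionization energy removes an electron from the +1 ion. For each element: B⁺ still has 2 valence electrons; Li⁺ is the bare [He] core; P⁺ still has 4 valence electrons; Al⁺ still has 2 valence electrons; Mg⁺ still has 1 valence electron.
Pulling an electron out of a noble-gas core costs far more than removing a remaining valence electron, so Li sits at the high end of IE_2.
Valence configurations: B⁺ [He]2s², P⁺ [Ne]3s²3p², Al⁺ [Ne]3s², Mg⁺ [Ne]3s¹.
The numbers (kJ/mol): B 2427, Li 7298, P 1907, Al 1817, Mg 1451.
Putting it together, IE_2: Mg < Al < P < B < Li.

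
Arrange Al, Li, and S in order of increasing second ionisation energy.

Al < S < Li

IE_2 is the cost of taking one more electron from the +1 cation: Al⁺ still has 2 valence electrons; Li⁺ is the bare [He] core; S⁺ still has 5 valence electrons.
Core electrons are held far more tightly than valence electrons, so Li tops the IE_2 order.
Valence configurations: Al⁺ [Ne]3s², S⁺ [Ne]3s²3p³.
The numbers (kJ/mol): Al 1817, Li 7298, S 2252.
So the second ionization energies run Al < S < Li.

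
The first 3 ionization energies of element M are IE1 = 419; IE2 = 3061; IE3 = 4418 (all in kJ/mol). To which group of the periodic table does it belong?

Look for the largest jump between consecutive ionization energies: IE2/IE1 ≈ 7.3, far larger than any earlier ratio.
That jump marks the point where a core electron is being removed. So the atom has 1 valence electron.
A main-group element with 1 valence electron is in group 1.

Group 1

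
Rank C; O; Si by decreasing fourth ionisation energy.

O > C > Si

The fourth ionization energy removes an electron from the +3 ion. For each element: C³⁺ still has 1 valence electron; O³⁺ still has 3 valence electrons; Si³⁺ still has 1 valence electron.
All are still removing valence electrons, so compare the +3 ions as you would atoms: IE_4 generally rises across a period (higher Z_eff) and falls down a group (larger shell), subject to the usual subshell exceptions.
Valence configurations: C³⁺ [He]2s¹, O³⁺ [He]2s²2p¹, Si³⁺ [Ne]3s¹.
Tabulated IE_4 (kJ/mol): C 6223, O 7469, Si 4356.
Hence IE_4: Si < C < O.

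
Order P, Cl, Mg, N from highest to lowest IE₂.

N > Cl > P > Mg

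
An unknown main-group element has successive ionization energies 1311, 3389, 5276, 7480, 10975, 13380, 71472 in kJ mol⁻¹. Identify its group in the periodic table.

Look for the largest jump between consecutive ionization energies: IE7/IE6 ≈ 5.3, far larger than any earlier ratio.
That jump marks the point where a core electron is being removed. So the atom has 6 valence electrons.
A main-group element with 6 valence electrons is in group 16.

Group 16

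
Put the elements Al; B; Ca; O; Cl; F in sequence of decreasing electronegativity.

F, O, Cl, B, Al, Ca

Electronegativity increases across a period and decreases down a group, tracking effective nuclear charge and atomic size.
Neither a single period nor a single group — weigh both effects.
Al > Ca: relative to Ca, both the across-period and down-group shifts push Al's electronegativity up.
B > Al: they share group 13; the group trend gives B the larger value.
Cl > B: the two effects oppose for this pair; the across-period effect wins (3.16 vs 2.04).
O > Cl: the two effects oppose for this pair; the down-group effect wins (3.44 vs 3.16).
F > O: both are in period 2; the period trend gives F the larger value.
Approximate values (Pauling): B 2.04, O 3.44, F 3.98, Al 1.61, Cl 3.16, Ca 1.00.
So from highest to lowest: F > O > Cl > B > Al > Ca.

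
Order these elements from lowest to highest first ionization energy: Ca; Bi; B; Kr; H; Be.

Ca, Bi, B, Be, H, Kr

H is in period 1, group 1; Be is in period 2, group 2; B is in period 2, group 13; Ca is in period 4, group 2; Kr is in period 4, group 18; Bi is in period 6, group 15.
Across a period the outer electron is held more tightly (higher IE₁); down a group it sits in a higher shell, more shielded, and comes off more easily.
Here both period and group differ, so the two effects have to be weighed against each other.
Bi > Ca: the two effects oppose for this pair; the across-period effect wins (703 vs 590 kJ/mol).
B > Bi: the two effects oppose for this pair; the down-group effect wins (801 vs 703 kJ/mol).
Be > B: this pair runs against the simple trend — see the exception note.
H > Be: the two effects oppose for this pair; the down-group effect wins (1312 vs 900 kJ/mol).
Kr > H: the two effects oppose for this pair; the across-period effect wins (1351 vs 1312 kJ/mol).
Note the exception: Be has a higher first ionization energy than B, contrary to the simple trend — removing B's lone 2p electron is easier than breaking Be's filled 2s².
Tabulated first ionization energy (kJ/mol): H 1312, Be 900, B 801, Ca 590, Kr 1351, Bi 703.
So from lowest to highest: Ca < Bi < B < Be < H < Kr.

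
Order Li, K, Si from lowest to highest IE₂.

Si < K < Li

The second ionization energy removes an electron from the +1 ion. For each element: Li⁺ is the bare [He] core; K⁺ is the bare [Ar] core; Si⁺ still has 3 valence electrons.
Pulling an electron out of a noble-gas core costs far more than removing a remaining valence electron, so K and Li sit at the high end of IE_2.
Tabulated IE_2 (kJ/mol): Li 7298, K 3052, Si 1577.
Overall IE_2 order: Si < K < Li.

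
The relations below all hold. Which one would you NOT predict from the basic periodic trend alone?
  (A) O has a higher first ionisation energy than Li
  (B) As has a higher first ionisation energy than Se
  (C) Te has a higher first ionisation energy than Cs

(B)

The general trend: first ionisation energy increases across a period and decreases down a group.
(A) O (period 2, group 16) vs Li (period 2, group 1): the stated order agrees with the simple trend.
(B) As (period 4, group 15) vs Se (period 4, group 16): the stated order contradicts the simple trend.
(C) Te (period 5, group 16) vs Cs (period 6, group 1): the stated order agrees with the simple trend.
The exception is (B): Se (4p⁴) ionizes more easily than half-filled As (4p³).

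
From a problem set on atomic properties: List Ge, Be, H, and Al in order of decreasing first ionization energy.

H is in period 1, group 1; Be is in period 2, group 2; Al is in period 3, group 13; Ge is in period 4, group 14.
Removing the outermost electron gets harder across a period and easier down a group.
A diagonal step moves right (one effect) and down (the opposite effect) at once.
Ge > Al: period and group pull opposite ways; the across-period shift dominates (762 vs 578 kJ/mol).
Be > Ge: period and group pull opposite ways; the down-group shift dominates (900 vs 762 kJ/mol).
H > Be: the two effects oppose for this pair; the down-group effect wins (1312 vs 900 kJ/mol).
For reference (kJ/mol): H 1312, Be 900, Al 578, Ge 762.
So from highest to lowest: H > Be > Ge > Al.

H, Be, Ge, Al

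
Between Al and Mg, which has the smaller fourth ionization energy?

Mg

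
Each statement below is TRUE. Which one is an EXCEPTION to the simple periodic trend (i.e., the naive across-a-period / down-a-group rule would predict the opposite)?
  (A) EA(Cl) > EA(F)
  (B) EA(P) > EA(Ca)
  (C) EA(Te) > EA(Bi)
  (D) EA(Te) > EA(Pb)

(A)

The general trend: electron affinity increases across a period and decreases down a group.
(A) Cl (period 3, group 17) vs F (period 2, group 17): the stated order contradicts the simple trend.
(B) P (period 3, group 15) vs Ca (period 4, group 2): the stated order agrees with the simple trend.
(C) Te (period 5, group 16) vs Bi (period 6, group 15): the stated order agrees with the simple trend.
(D) Te (period 5, group 16) vs Pb (period 6, group 14): the stated order agrees with the simple trend.
The exception is (A): F's small 2p subshell makes the incoming electron feel strong e⁻–e⁻ repulsion, so Cl actually releases more energy on gaining an electron.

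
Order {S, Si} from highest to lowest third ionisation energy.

The third ionization energy removes an electron from the +2 ion. For each element: S²⁺ still has 4 valence electrons; Si²⁺ still has 2 valence electrons.
All are still removing valence electrons, so compare the +2 ions as you would atoms: IE_3 generally rises across a period (higher Z_eff) and falls down a group (larger shell), subject to the usual subshell exceptions.
Valence configurations: S²⁺ [Ne]3s²3p², Si²⁺ [Ne]3s².
Tabulated IE_3 (kJ/mol): S 3357, Si 3232.
Overall IE_3 order: Si < S.

S > Si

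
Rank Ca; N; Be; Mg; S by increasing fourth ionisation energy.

S < Ca < N < Mg < Be

Consider each +3 ion: Ca³⁺ is already 1 electron into the core; N³⁺ still has 2 valence electrons; Be³⁺ is already 1 electron into the core; Mg³⁺ is already 1 electron into the core; S³⁺ still has 3 valence electrons.
Usually core removal costs more than valence removal, but here the competition is close: a tightly held n=2 valence electron can cost more to remove than an n=3 core electron, so the actual values have to decide it.
Valence configurations: N³⁺ [He]2s², S³⁺ [Ne]3s²3p¹.
The numbers (kJ/mol): Ca 6491, N 7475, Be 21007, Mg 10543, S 4556.
Putting it together, IE_4: S < Ca < N < Mg < Be.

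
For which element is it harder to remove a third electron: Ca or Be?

Be

IE_3 is the cost of taking one more electron from the +2 cation: Ca²⁺ is the bare [Ar] core; Be²⁺ is the bare [He] core.
All of these are removing an electron from a noble-gas core or deeper; the smaller core (lower principal quantum number) is held far more tightly, and within a period the higher nuclear charge binds the same core more tightly.
Approximate IE_3 values (kJ/mol): Ca 4912, Be 14849.
Overall IE_3 order: Ca < Be.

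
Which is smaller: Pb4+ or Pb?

Forming Pb4+ removes 4 electrons from Pb. Fewer electrons for the same nuclear charge means less shielding and a higher Z_eff on the remaining electrons.
A cation is smaller than its parent atom: Pb4+ < Pb.

Pb4+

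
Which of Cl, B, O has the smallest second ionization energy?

Cl

After 1 electron has been removed, what remains? Cl⁺ still has 6 valence electrons; B⁺ still has 2 valence electrons; O⁺ still has 5 valence electrons.
All are still removing valence electrons, so compare the +1 ions as you would atoms: IE_2 generally rises across a period (higher Z_eff) and falls down a group (larger shell), subject to the usual subshell exceptions.
Valence configurations: Cl⁺ [Ne]3s²3p⁴, B⁺ [He]2s², O⁺ [He]2s²2p³.
Tabulated IE_2 (kJ/mol): Cl 2298, B 2427, O 3388.
Hence IE_2: Cl < B < O.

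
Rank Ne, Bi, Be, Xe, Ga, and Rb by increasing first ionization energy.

IE₁ increases left→right with effective nuclear charge and decreases top→bottom as the valence shell moves farther out.
These span different periods and groups, so the two trends combine.
Ga > Rb: both effects reinforce here, so Ga is clearly the higher of the two.
Bi > Ga: the two effects oppose for this pair; the across-period effect wins (703 vs 579 kJ/mol).
Be > Bi: the two effects oppose for this pair; the down-group effect wins (900 vs 703 kJ/mol).
Xe > Be: the two effects oppose for this pair; the across-period effect wins (1170 vs 900 kJ/mol).
Ne > Xe: they share group 18; the group trend gives Ne the larger value.
For reference (kJ/mol): Be 900, Ne 2081, Ga 579, Rb 403, Xe 1170, Bi 703.
So from lowest to highest: Rb < Ga < Bi < Be < Xe < Ne.

Rb, Ga, Bi, Be, Xe, Ne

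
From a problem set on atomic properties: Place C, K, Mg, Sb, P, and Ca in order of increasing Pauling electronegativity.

C is in period 2, group 14; Mg is in period 3, group 2; P is in period 3, group 15; K is in period 4, group 1; Ca is in period 4, group 2; Sb is in period 5, group 15.
EN rises left→right (higher Z_eff, smaller atoms) and falls top→bottom (larger, more shielded atoms).
Neither a single period nor a single group — weigh both effects.
Ca > K: Ca lies to the right of K in period 4, so the across-period effect alone puts Ca higher.
Mg > Ca: Mg sits above Ca in group 2, so the down-group effect alone puts Mg higher.
Sb > Mg: period and group pull opposite ways; the across-period shift dominates (2.05 vs 1.31).
P > Sb: they share group 15; the group trend gives P the larger value.
C > P: the two effects oppose for this pair; the down-group effect wins (2.55 vs 2.19).
Approximate values (Pauling): C 2.55, Mg 1.31, P 2.19, K 0.82, Ca 1.00, Sb 2.05.
So from lowest to highest: K < Ca < Mg < Sb < P < C.

K < Ca < Mg < Sb < P < C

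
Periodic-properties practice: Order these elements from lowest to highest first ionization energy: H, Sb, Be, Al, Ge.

Al < Ge < Sb < Be < H

Across a period the outer electron is held more tightly (higher IE₁); down a group it sits in a higher shell, more shielded, and comes off more easily.
These sit on a diagonal, where the across-period and down-group effects partly cancel.
Ge > Al: period and group pull opposite ways; the across-period shift dominates (762 vs 578 kJ/mol).
Sb > Ge: the two effects oppose for this pair; the across-period effect wins (831 vs 762 kJ/mol).
Be > Sb: the two effects oppose for this pair; the down-group effect wins (900 vs 831 kJ/mol).
H > Be: period and group pull opposite ways; the down-group shift dominates (1312 vs 900 kJ/mol).
Tabulated first ionization energy (kJ/mol): H 1312, Be 900, Al 578, Ge 762, Sb 831.
So from lowest to highest: Al < Ge < Sb < Be < H.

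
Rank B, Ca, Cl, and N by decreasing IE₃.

Ca, N, Cl, B

Consider each +2 ion: B²⁺ still has 1 valence electron; Ca²⁺ is the bare [Ar] core; Cl²⁺ still has 5 valence electrons; N²⁺ still has 3 valence electrons.
Pulling an electron out of a noble-gas core costs far more than removing a remaining valence electron, so Ca sits at the high end of IE_3.
Valence configurations: B²⁺ [He]2s¹, Cl²⁺ [Ne]3s²3p³, N²⁺ [He]2s²2p¹.
The numbers (kJ/mol): B 3660, Ca 4912, Cl 3822, N 4578.
Putting it together, IE_3: B < Cl < N < Ca.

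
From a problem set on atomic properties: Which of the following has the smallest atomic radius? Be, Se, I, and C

C

Be is in period 2, group 2; C is in period 2, group 14; Se is in period 4, group 16; I is in period 5, group 17.
Radius decreases left→right (rising Z_eff, same n) and increases top→bottom (higher n).
Neither a single period nor a single group — weigh both effects.
Be > C: both are in period 2; the period trend gives Be the larger value.
Se > Be: period and group pull opposite ways; the down-group shift dominates (116 vs 102 pm).
I > Se: the two effects oppose for this pair; the down-group effect wins (133 vs 116 pm).
Tabulated atomic radius (pm): Be 102, C 75, Se 116, I 133.
The smallest atomic radius among these belongs to C.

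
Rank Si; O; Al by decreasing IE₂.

After 1 electron has been removed, what remains? Si⁺ still has 3 valence electrons; O⁺ still has 5 valence electrons; Al⁺ still has 2 valence electrons.
All are still removing valence electrons, so compare the +1 ions as you would atoms: IE_2 generally rises across a period (higher Z_eff) and falls down a group (larger shell), subject to the usual subshell exceptions.
Valence configurations: Si⁺ [Ne]3s²3p¹, O⁺ [He]2s²2p³, Al⁺ [Ne]3s².
Si⁺ loses a lone 3p electron whereas Al⁺ must break into a filled 3s² pair, so IE_2(Al) > IE_2(Si) even though Si has the higher nuclear charge.
Approximate IE_2 values (kJ/mol): Si 1577, O 3388, Al 1817.
Hence IE_2: Si < Al < O.

O > Al > Si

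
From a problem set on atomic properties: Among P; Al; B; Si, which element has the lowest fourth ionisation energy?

IE_4 is the cost of taking one more electron from the +3 cation: P³⁺ still has 2 valence electrons; Al³⁺ is the bare [Ne] core; B³⁺ is the bare [He] core; Si³⁺ still has 1 valence electron.
Breaking into a closed-shell core is much more expensive than removing a leftover valence electron — Al and B have the largest IE_4 here.
Valence configurations: P³⁺ [Ne]3s², Si³⁺ [Ne]3s¹.
Approximate IE_4 values (kJ/mol): P 4964, Al 11577, B 25026, Si 4356.
Hence IE_4: Si < P < Al < B.

Si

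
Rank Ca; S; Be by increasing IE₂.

After 1 electron has been removed, what remains? Ca⁺ still has 1 valence electron; S⁺ still has 5 valence electrons; Be⁺ still has 1 valence electron.
All are still removing valence electrons, so compare the +1 ions as you would atoms: IE_2 generally rises across a period (higher Z_eff) and falls down a group (larger shell), subject to the usual subshell exceptions.
Valence configurations: Ca⁺ [Ar]4s¹, S⁺ [Ne]3s²3p³, Be⁺ [He]2s¹.
The numbers (kJ/mol): Ca 1145, S 2252, Be 1757.
Overall IE_2 order: Ca < Be < S.

Ca < Be < S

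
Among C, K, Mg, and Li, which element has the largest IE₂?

Li

IE_2 is the cost of taking one more electron from the +1 cation: C⁺ still has 3 valence electrons; K⁺ is the bare [Ar] core; Mg⁺ still has 1 valence electron; Li⁺ is the bare [He] core.
Pulling an electron out of a noble-gas core costs far more than removing a remaining valence electron, so K and Li sit at the high end of IE_2.
Valence configurations: C⁺ [He]2s²2p¹, Mg⁺ [Ne]3s¹.
Tabulated IE_2 (kJ/mol): C 2353, K 3052, Mg 1451, Li 7298.
So the second ionization energies run Mg < C < K < Li.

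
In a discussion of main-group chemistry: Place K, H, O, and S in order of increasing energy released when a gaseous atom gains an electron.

Atoms with high Z_eff and room in the valence shell (especially the halogens) have the most exothermic electron affinities.
Here both period and group differ, so the two effects have to be weighed against each other.
H > K: they share group 1; the group trend gives H the larger value.
O > H: period and group pull opposite ways; the across-period shift dominates (141 vs 73 kJ/mol).
S > O: this pair runs against the simple trend — see the exception note.
Note the exception: S has a higher electron affinity than O, contrary to the simple trend — the compact 2p subshell of O repels the added electron more than S's larger 3p does.
For reference (kJ/mol): H 73, O 141, S 200, K 48.
So from lowest to highest: K < H < O < S.

K, H, O, S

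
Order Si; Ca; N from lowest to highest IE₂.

Consider each +1 ion: Si⁺ still has 3 valence electrons; Ca⁺ still has 1 valence electron; N⁺ still has 4 valence electrons.
All are still removing valence electrons, so compare the +1 ions as you would atoms: IE_2 generally rises across a period (higher Z_eff) and falls down a group (larger shell), subject to the usual subshell exceptions.
Valence configurations: Si⁺ [Ne]3s²3p¹, Ca⁺ [Ar]4s¹, N⁺ [He]2s²2p².
Approximate IE_2 values (kJ/mol): Si 1577, Ca 1145, N 2856.
Hence IE_2: Ca < Si < N.

Ca, Si, N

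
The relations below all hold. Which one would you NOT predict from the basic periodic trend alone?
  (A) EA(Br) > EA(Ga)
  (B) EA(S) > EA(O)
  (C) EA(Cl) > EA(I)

The general trend: electron affinity increases across a period and decreases down a group.
(A) Br (period 4, group 17) vs Ga (period 4, group 13): the stated order agrees with the simple trend.
(B) S (period 3, group 16) vs O (period 2, group 16): the stated order contradicts the simple trend.
(C) Cl (period 3, group 17) vs I (period 5, group 17): the stated order agrees with the simple trend.
The exception is (B): the compact 2p subshell of O repels the added electron more than S's larger 3p does.

(B)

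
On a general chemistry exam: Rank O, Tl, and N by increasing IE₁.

N is in period 2, group 15; O is in period 2, group 16; Tl is in period 6, group 13.
First ionization energy rises across a period (greater Z_eff holds electrons more tightly) and falls down a group (valence electrons are farther from the nucleus).
Neither a single period nor a single group — weigh both effects.
O > Tl: both effects reinforce here, so O is clearly the higher of the two.
N > O: this pair runs against the simple trend — see the exception note.
Note the exception: N has a higher first ionization energy than O, contrary to the simple trend — pairing an electron in O's 2p⁴ costs repulsion energy, so O ionizes more easily than half-filled N (2p³).
Tabulated first ionization energy (kJ/mol): N 1402, O 1314, Tl 589.
So from lowest to highest: Tl < O < N.

Tl < O < N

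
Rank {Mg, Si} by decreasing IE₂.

Si, Mg

Consider each +1 ion: Mg⁺ still has 1 valence electron; Si⁺ still has 3 valence electrons.
All are still removing valence electrons, so compare the +1 ions as you would atoms: IE_2 generally rises across a period (higher Z_eff) and falls down a group (larger shell), subject to the usual subshell exceptions.
Valence configurations: Mg⁺ [Ne]3s¹, Si⁺ [Ne]3s²3p¹.
Approximate IE_2 values (kJ/mol): Mg 1451, Si 1577.
So the second ionization energies run Mg < Si.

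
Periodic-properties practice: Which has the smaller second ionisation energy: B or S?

The second ionization energy removes an electron from the +1 ion. For each element: B⁺ still has 2 valence electrons; S⁺ still has 5 valence electrons.
All are still removing valence electrons, so compare the +1 ions as you would atoms: IE_2 generally rises across a period (higher Z_eff) and falls down a group (larger shell), subject to the usual subshell exceptions.
Valence configurations: B⁺ [He]2s², S⁺ [Ne]3s²3p³.
The numbers (kJ/mol): B 2427, S 2252.
Putting it together, IE_2: S < B.

S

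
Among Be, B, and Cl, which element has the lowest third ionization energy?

After 2 electrons have been removed, what remains? Be²⁺ is the bare [He] core; B²⁺ still has 1 valence electron; Cl²⁺ still has 5 valence electrons.
Breaking into a closed-shell core is much more expensive than removing a leftover valence electron — Be has the largest IE_3 here.
Valence configurations: B²⁺ [He]2s¹, Cl²⁺ [Ne]3s²3p³.
The numbers (kJ/mol): Be 14849, B 3660, Cl 3822.
So the third ionization energies run B < Cl < Be.

B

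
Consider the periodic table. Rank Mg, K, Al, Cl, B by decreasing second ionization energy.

K > B > Cl > Al > Mg

Consider each +1 ion: Mg⁺ still has 1 valence electron; K⁺ is the bare [Ar] core; Al⁺ still has 2 valence electrons; Cl⁺ still has 6 valence electrons; B⁺ still has 2 valence electrons.
Pulling an electron out of a noble-gas core costs far more than removing a remaining valence electron, so K sits at the high end of IE_2.
Valence configurations: Mg⁺ [Ne]3s¹, Al⁺ [Ne]3s², Cl⁺ [Ne]3s²3p⁴, B⁺ [He]2s².
Tabulated IE_2 (kJ/mol): Mg 1451, K 3052, Al 1817, Cl 2298, B 2427.
So the second ionization energies run Mg < Al < Cl < B < K.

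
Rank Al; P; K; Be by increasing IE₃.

Al < P < K < Be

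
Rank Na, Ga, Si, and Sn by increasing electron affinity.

Ga, Na, Sn, Si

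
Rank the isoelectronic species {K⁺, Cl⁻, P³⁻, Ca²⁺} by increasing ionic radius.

All of these have 18 electrons, so size is governed by nuclear charge alone: the more protons, the stronger the pull on the same electron cloud, and the smaller the ion.
Nuclear charges: Ca²⁺ (Z=20), K⁺ (Z=19), Cl⁻ (Z=17), P³⁻ (Z=15).
Smallest to largest: Ca²⁺ < K⁺ < Cl⁻ < P³⁻.

Ca²⁺, K⁺, Cl⁻, P³⁻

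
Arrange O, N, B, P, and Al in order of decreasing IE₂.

O > N > B > P > Al

The second ionization energy removes an electron from the +1 ion. For each element: O⁺ still has 5 valence electrons; N⁺ still has 4 valence electrons; B⁺ still has 2 valence electrons; P⁺ still has 4 valence electrons; Al⁺ still has 2 valence electrons.
All are still removing valence electrons, so compare the +1 ions as you would atoms: IE_2 generally rises across a period (higher Z_eff) and falls down a group (larger shell), subject to the usual subshell exceptions.
Valence configurations: O⁺ [He]2s²2p³, N⁺ [He]2s²2p², B⁺ [He]2s², P⁺ [Ne]3s²3p², Al⁺ [Ne]3s².
The numbers (kJ/mol): O 3388, N 2856, B 2427, P 1907, Al 1817.
Putting it together, IE_2: Al < P < B < N < O.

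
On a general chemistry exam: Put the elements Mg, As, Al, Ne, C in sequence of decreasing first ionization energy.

C is in period 2, group 14; Ne is in period 2, group 18; Mg is in period 3, group 2; Al is in period 3, group 13; As is in period 4, group 15.
First ionization energy rises across a period (greater Z_eff holds electrons more tightly) and falls down a group (valence electrons are farther from the nucleus).
Here both period and group differ, so the two effects have to be weighed against each other.
Mg > Al: this pair runs against the simple trend — see the exception note.
As > Mg: the two effects oppose for this pair; the across-period effect wins (947 vs 738 kJ/mol).
C > As: the two effects oppose for this pair; the down-group effect wins (1086 vs 947 kJ/mol).
Ne > C: both are in period 2; the period trend gives Ne the larger value.
Note the exception: Mg has a higher first ionization energy than Al, contrary to the simple trend — Al's single 3p electron is easier to remove than one from Mg's filled 3s².
For reference (kJ/mol): C 1086, Ne 2081, Mg 738, Al 578, As 947.
So from highest to lowest: Ne > C > As > Mg > Al.

Ne, C, As, Mg, Al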